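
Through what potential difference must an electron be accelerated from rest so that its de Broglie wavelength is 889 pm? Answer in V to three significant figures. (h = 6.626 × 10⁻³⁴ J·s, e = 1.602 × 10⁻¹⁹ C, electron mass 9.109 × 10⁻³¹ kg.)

V = 1.90 V

p = h/λ = 6.626 × 10⁻³⁴ / 8.890 × 10⁻¹⁰ = 7.453 × 10⁻²⁵ kg·m/s.
KE = p²/(2m) = 3.049 × 10⁻¹⁹ J.
V = KE/e = 3.049 × 10⁻¹⁹ / (1.602 × 10⁻¹⁹) = 1.90 V.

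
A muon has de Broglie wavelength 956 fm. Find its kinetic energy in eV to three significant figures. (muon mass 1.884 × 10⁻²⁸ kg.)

KE = 7960 eV

p = h/λ = 6.626 × 10⁻³⁴ / 9.560 × 10⁻¹³ = 6.931 × 10⁻²² kg·m/s.
KE = p²/(2m) = (6.931 × 10⁻²²)² / (2 × 1.884 × 10⁻²⁸) = 1.275 × 10⁻¹⁵ J = 7960 eV.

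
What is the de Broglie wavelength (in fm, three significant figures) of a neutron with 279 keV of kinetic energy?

λ = 54.1 fm

KE = 279 keV = 4.470 × 10⁻¹⁴ J.
p = √(2mKE) = √(2 × 1.675 × 10⁻²⁷ × 4.470 × 10⁻¹⁴) = 1.224 × 10⁻²⁰ kg·m/s.
λ = h/p = 6.626 × 10⁻³⁴ / 1.224 × 10⁻²⁰ = 5.41 × 10⁻¹⁴ m = 54.1 fm.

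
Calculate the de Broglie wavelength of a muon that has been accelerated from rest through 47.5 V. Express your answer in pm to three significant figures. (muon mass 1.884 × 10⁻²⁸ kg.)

KE = eV = 1.602 × 10⁻¹⁹ × 47.50 = 7.610 × 10⁻¹⁸ J.
p = √(2mKE) = √(2 × 1.884 × 10⁻²⁸ × 7.610 × 10⁻¹⁸) = 5.355 × 10⁻²³ kg·m/s.
λ = h/p = 6.626 × 10⁻³⁴ / 5.355 × 10⁻²³ = 1.24 × 10⁻¹¹ m = 12.4 pm.

λ = 12.4 pm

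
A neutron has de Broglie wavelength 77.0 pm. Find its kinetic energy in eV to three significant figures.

p = h/λ = 6.626 × 10⁻³⁴ / 7.700 × 10⁻¹¹ = 8.605 × 10⁻²⁴ kg·m/s.
KE = p²/(2m) = (8.605 × 10⁻²⁴)² / (2 × 1.675 × 10⁻²⁷) = 2.210 × 10⁻²⁰ J = 0.138 eV.

KE = 0.138 eV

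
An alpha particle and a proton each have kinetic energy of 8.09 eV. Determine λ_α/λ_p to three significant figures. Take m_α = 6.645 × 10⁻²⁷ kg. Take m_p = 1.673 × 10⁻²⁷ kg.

λ_α/λ_p = 0.502

At fixed KE, p = √(2mKE) so λ = h/p ∝ 1/√m.
λ_α/λ_p = √(m_p/m_α) = √(1.673 × 10⁻²⁷/6.645 × 10⁻²⁷) = √(0.2518) = 0.502.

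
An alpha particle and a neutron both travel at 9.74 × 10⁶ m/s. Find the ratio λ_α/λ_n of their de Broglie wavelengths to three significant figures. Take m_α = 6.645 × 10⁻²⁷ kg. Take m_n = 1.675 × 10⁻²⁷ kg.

At fixed v, p = mv so λ = h/(mv) ∝ 1/m.
λ_α/λ_n = m_n/m_α = 1.675 × 10⁻²⁷/6.645 × 10⁻²⁷ = 0.252.

λ_α/λ_n = 0.252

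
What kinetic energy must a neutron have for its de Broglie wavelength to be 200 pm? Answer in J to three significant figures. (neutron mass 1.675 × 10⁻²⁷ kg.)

KE = 3.28 × 10⁻²¹ J

p = h/λ = 6.626 × 10⁻³⁴ / 2.000 × 10⁻¹⁰ = 3.313 × 10⁻²⁴ kg·m/s.
KE = p²/(2m) = (3.313 × 10⁻²⁴)² / (2 × 1.675 × 10⁻²⁷) = 3.276 × 10⁻²¹ J = 3.28 × 10⁻²¹ J.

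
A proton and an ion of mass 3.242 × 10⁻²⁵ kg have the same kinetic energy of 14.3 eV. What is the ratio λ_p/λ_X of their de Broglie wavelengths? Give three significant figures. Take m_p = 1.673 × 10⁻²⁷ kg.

λ_p/λ_X = 13.9

At fixed KE, p = √(2mKE) so λ = h/p ∝ 1/√m.
λ_p/λ_X = √(m_X/m_p) = √(3.242 × 10⁻²⁵/1.673 × 10⁻²⁷) = √(193.8) = 13.9.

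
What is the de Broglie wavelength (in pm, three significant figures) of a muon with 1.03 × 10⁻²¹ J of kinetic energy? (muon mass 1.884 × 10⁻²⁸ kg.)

λ = 1060 pm

p = √(2mKE) = √(2 × 1.884 × 10⁻²⁸ × 1.030 × 10⁻²¹) = 6.230 × 10⁻²⁵ kg·m/s.
λ = h/p = 6.626 × 10⁻³⁴ / 6.230 × 10⁻²⁵ = 1.06 × 10⁻⁹ m = 1060 pm.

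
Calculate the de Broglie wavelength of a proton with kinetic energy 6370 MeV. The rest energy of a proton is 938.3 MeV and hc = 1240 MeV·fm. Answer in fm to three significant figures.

Total energy E = KE + m₀c² = 6370 + 938.3 = 7308.3 MeV.
(pc)² = E² − (m₀c²)² = (7308.3)² − (938.3)² = 5.253 × 10⁷ MeV², so pc = 7248 MeV.
λ = hc/(pc) = 1240 MeV·fm / 7248 MeV = 0.171 fm.

λ = 0.171 fm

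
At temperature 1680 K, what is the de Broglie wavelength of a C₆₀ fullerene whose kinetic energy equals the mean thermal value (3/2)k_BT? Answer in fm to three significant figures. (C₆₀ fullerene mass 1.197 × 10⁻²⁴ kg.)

KE = (3/2)k_BT = 1.5 × 1.381 × 10⁻²³ × 1680 = 3.480 × 10⁻²⁰ J.
p = √(2mKE) = √(2 × 1.197 × 10⁻²⁴ × 3.480 × 10⁻²⁰) = 2.886 × 10⁻²² kg·m/s.
λ = h/p = 2.30 × 10⁻¹² m = 2300 fm.

λ = 2300 fm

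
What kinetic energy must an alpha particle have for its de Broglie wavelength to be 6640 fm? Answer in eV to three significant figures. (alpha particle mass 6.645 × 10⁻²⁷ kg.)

p = h/λ = 6.626 × 10⁻³⁴ / 6.640 × 10⁻¹² = 9.979 × 10⁻²³ kg·m/s.
KE = p²/(2m) = (9.979 × 10⁻²³)² / (2 × 6.645 × 10⁻²⁷) = 7.493 × 10⁻¹⁹ J = 4.68 eV.

KE = 4.68 eV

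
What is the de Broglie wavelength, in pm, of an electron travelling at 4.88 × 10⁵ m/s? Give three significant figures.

p = mv = 9.109 × 10⁻³¹ × 4.88 × 10⁵ = 4.445 × 10⁻²⁵ kg·m/s.
λ = h/p = 6.626 × 10⁻³⁴ / 4.445 × 10⁻²⁵ = 1.49 × 10⁻⁹ m = 1490 pm.

λ = 1490 pm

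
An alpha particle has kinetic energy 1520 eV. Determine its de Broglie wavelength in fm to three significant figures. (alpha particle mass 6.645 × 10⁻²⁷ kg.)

λ = 368 fm

KE = 1520 eV = 2.435 × 10⁻¹⁶ J.
p = √(2mKE) = √(2 × 6.645 × 10⁻²⁷ × 2.435 × 10⁻¹⁶) = 1.799 × 10⁻²¹ kg·m/s.
λ = h/p = 6.626 × 10⁻³⁴ / 1.799 × 10⁻²¹ = 3.68 × 10⁻¹³ m = 368 fm.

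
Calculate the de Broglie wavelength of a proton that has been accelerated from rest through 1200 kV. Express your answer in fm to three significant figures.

λ = 26.1 fm

KE = eV = 1.602 × 10⁻¹⁹ × 1.200 × 10⁶ = 1.922 × 10⁻¹³ J.
p = √(2mKE) = √(2 × 1.673 × 10⁻²⁷ × 1.922 × 10⁻¹³) = 2.536 × 10⁻²⁰ kg·m/s.
λ = h/p = 6.626 × 10⁻³⁴ / 2.536 × 10⁻²⁰ = 2.61 × 10⁻¹⁴ m = 26.1 fm.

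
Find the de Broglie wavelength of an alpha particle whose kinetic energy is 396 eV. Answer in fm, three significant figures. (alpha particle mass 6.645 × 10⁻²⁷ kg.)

λ = 722 fm

KE = 396 eV = 6.344 × 10⁻¹⁷ J.
p = √(2mKE) = √(2 × 6.645 × 10⁻²⁷ × 6.344 × 10⁻¹⁷) = 9.182 × 10⁻²² kg·m/s.
λ = h/p = 6.626 × 10⁻³⁴ / 9.182 × 10⁻²² = 7.22 × 10⁻¹³ m = 722 fm.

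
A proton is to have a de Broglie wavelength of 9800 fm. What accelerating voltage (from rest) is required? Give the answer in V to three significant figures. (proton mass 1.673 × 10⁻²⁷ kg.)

V = 8.53 V

p = h/λ = 6.626 × 10⁻³⁴ / 9.800 × 10⁻¹² = 6.761 × 10⁻²³ kg·m/s.
KE = p²/(2m) = 1.366 × 10⁻¹⁸ J.
V = KE/e = 1.366 × 10⁻¹⁸ / (1.602 × 10⁻¹⁹) = 8.53 V.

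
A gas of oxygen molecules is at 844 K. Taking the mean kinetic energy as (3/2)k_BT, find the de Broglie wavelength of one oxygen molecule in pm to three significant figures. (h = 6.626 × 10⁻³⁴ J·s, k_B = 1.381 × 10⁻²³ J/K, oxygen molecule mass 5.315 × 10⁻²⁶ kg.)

λ = 15.4 pm

KE = (3/2)k_BT = 1.5 × 1.381 × 10⁻²³ × 844 = 1.748 × 10⁻²⁰ J.
p = √(2mKE) = √(2 × 5.315 × 10⁻²⁶ × 1.748 × 10⁻²⁰) = 4.311 × 10⁻²³ kg·m/s.
λ = h/p = 1.54 × 10⁻¹¹ m = 15.4 pm.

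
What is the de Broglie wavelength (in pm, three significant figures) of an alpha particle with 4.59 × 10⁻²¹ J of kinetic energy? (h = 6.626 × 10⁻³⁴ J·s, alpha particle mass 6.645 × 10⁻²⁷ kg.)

p = √(2mKE) = √(2 × 6.645 × 10⁻²⁷ × 4.590 × 10⁻²¹) = 7.810 × 10⁻²⁴ kg·m/s.
λ = h/p = 6.626 × 10⁻³⁴ / 7.810 × 10⁻²⁴ = 8.48 × 10⁻¹¹ m = 84.8 pm.

λ = 84.8 pm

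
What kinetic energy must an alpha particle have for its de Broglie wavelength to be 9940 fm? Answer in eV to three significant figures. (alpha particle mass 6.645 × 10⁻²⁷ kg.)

KE = 2.09 eV

p = h/λ = 6.626 × 10⁻³⁴ / 9.940 × 10⁻¹² = 6.666 × 10⁻²³ kg·m/s.
KE = p²/(2m) = (6.666 × 10⁻²³)² / (2 × 6.645 × 10⁻²⁷) = 3.344 × 10⁻¹⁹ J = 2.09 eV.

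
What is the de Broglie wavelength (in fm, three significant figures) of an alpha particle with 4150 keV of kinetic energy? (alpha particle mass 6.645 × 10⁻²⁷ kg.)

KE = 4150 keV = 6.648 × 10⁻¹³ J.
p = √(2mKE) = √(2 × 6.645 × 10⁻²⁷ × 6.648 × 10⁻¹³) = 9.400 × 10⁻²⁰ kg·m/s.
λ = h/p = 6.626 × 10⁻³⁴ / 9.400 × 10⁻²⁰ = 7.05 × 10⁻¹⁵ m = 7.05 fm.

λ = 7.05 fm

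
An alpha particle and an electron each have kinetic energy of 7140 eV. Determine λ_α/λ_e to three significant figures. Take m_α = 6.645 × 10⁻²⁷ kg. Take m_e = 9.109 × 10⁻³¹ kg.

At fixed KE, p = √(2mKE) so λ = h/p ∝ 1/√m.
λ_α/λ_e = √(m_e/m_α) = √(9.109 × 10⁻³¹/6.645 × 10⁻²⁷) = √(1.371 × 10⁻⁴) = 0.0117.

λ_α/λ_e = 0.0117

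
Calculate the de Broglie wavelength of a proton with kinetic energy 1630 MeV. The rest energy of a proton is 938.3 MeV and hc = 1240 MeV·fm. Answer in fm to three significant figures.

λ = 0.519 fm

Total energy E = KE + m₀c² = 1630 + 938.3 = 2568.3 MeV.
(pc)² = E² − (m₀c²)² = (2568.3)² − (938.3)² = 5.716 × 10⁶ MeV², so pc = 2391 MeV.
λ = hc/(pc) = 1240 MeV·fm / 2391 MeV = 0.519 fm.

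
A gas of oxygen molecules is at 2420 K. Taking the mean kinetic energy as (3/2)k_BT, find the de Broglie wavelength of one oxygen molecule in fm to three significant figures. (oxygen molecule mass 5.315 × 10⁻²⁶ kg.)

KE = (3/2)k_BT = 1.5 × 1.381 × 10⁻²³ × 2420 = 5.013 × 10⁻²⁰ J.
p = √(2mKE) = √(2 × 5.315 × 10⁻²⁶ × 5.013 × 10⁻²⁰) = 7.300 × 10⁻²³ kg·m/s.
λ = h/p = 9.08 × 10⁻¹² m = 9080 fm.

λ = 9080 fm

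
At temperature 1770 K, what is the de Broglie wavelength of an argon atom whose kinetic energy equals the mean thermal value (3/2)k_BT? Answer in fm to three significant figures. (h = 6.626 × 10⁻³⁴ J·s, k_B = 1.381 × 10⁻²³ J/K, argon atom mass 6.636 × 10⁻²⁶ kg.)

λ = 9500 fm

KE = (3/2)k_BT = 1.5 × 1.381 × 10⁻²³ × 1770 = 3.667 × 10⁻²⁰ J.
p = √(2mKE) = √(2 × 6.636 × 10⁻²⁶ × 3.667 × 10⁻²⁰) = 6.976 × 10⁻²³ kg·m/s.
λ = h/p = 9.50 × 10⁻¹² m = 9500 fm.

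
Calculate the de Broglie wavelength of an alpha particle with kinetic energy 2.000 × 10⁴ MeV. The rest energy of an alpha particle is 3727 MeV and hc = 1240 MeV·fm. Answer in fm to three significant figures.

Total energy E = KE + m₀c² = 2.000 × 10⁴ + 3727 = 23727 MeV.
(pc)² = E² − (m₀c²)² = (23727)² − (3727)² = 5.491 × 10⁸ MeV², so pc = 2.343 × 10⁴ MeV.
λ = hc/(pc) = 1240 MeV·fm / 2.343 × 10⁴ MeV = 0.0529 fm.

λ = 0.0529 fm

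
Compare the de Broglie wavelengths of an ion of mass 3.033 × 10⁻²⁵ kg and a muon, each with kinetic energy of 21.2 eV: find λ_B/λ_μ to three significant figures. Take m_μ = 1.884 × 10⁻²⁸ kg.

At fixed KE, p = √(2mKE) so λ = h/p ∝ 1/√m.
λ_B/λ_μ = √(m_μ/m_B) = √(1.884 × 10⁻²⁸/3.033 × 10⁻²⁵) = √(6.212 × 10⁻⁴) = 0.0249.

λ_B/λ_μ = 0.0249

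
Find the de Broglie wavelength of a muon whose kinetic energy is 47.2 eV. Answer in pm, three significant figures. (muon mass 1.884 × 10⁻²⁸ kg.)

λ = 12.4 pm

KE = 47.2 eV = 7.561 × 10⁻¹⁸ J.
p = √(2mKE) = √(2 × 1.884 × 10⁻²⁸ × 7.561 × 10⁻¹⁸) = 5.338 × 10⁻²³ kg·m/s.
λ = h/p = 6.626 × 10⁻³⁴ / 5.338 × 10⁻²³ = 1.24 × 10⁻¹¹ m = 12.4 pm.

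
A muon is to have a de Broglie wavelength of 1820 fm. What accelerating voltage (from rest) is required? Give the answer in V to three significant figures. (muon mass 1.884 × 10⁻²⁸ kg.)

p = h/λ = 6.626 × 10⁻³⁴ / 1.820 × 10⁻¹² = 3.641 × 10⁻²² kg·m/s.
KE = p²/(2m) = 3.518 × 10⁻¹⁶ J.
V = KE/e = 3.518 × 10⁻¹⁶ / (1.602 × 10⁻¹⁹) = 2200 V.

V = 2200 V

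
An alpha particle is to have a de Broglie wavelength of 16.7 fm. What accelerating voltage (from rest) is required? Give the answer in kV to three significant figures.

p = h/λ = 6.626 × 10⁻³⁴ / 1.670 × 10⁻¹⁴ = 3.968 × 10⁻²⁰ kg·m/s.
KE = p²/(2m) = 1.185 × 10⁻¹³ J.
V = KE/2e = 1.185 × 10⁻¹³ / (2 × 1.602 × 10⁻¹⁹) = 370 kV.

V = 370 kV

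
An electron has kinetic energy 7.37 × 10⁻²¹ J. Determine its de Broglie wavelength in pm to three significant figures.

p = √(2mKE) = √(2 × 9.109 × 10⁻³¹ × 7.370 × 10⁻²¹) = 1.159 × 10⁻²⁵ kg·m/s.
λ = h/p = 6.626 × 10⁻³⁴ / 1.159 × 10⁻²⁵ = 5.72 × 10⁻⁹ m = 5720 pm.

λ = 5720 pm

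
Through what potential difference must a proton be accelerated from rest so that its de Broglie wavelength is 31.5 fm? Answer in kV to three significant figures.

V = 825 kV

p = h/λ = 6.626 × 10⁻³⁴ / 3.150 × 10⁻¹⁴ = 2.103 × 10⁻²⁰ kg·m/s.
KE = p²/(2m) = 1.322 × 10⁻¹³ J.
V = KE/e = 1.322 × 10⁻¹³ / (1.602 × 10⁻¹⁹) = 825 kV.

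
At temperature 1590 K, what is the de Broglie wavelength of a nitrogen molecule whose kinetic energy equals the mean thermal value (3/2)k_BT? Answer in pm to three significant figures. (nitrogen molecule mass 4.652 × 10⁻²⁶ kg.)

λ = 12.0 pm

KE = (3/2)k_BT = 1.5 × 1.381 × 10⁻²³ × 1590 = 3.294 × 10⁻²⁰ J.
p = √(2mKE) = √(2 × 4.652 × 10⁻²⁶ × 3.294 × 10⁻²⁰) = 5.536 × 10⁻²³ kg·m/s.
λ = h/p = 1.20 × 10⁻¹¹ m = 12.0 pm.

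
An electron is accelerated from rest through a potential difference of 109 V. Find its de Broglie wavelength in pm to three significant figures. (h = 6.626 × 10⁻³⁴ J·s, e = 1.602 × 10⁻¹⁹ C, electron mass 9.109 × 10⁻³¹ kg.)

λ = 117 pm

KE = eV = 1.602 × 10⁻¹⁹ × 109.0 = 1.746 × 10⁻¹⁷ J.
p = √(2mKE) = √(2 × 9.109 × 10⁻³¹ × 1.746 × 10⁻¹⁷) = 5.640 × 10⁻²⁴ kg·m/s.
λ = h/p = 6.626 × 10⁻³⁴ / 5.640 × 10⁻²⁴ = 1.17 × 10⁻¹⁰ m = 117 pm.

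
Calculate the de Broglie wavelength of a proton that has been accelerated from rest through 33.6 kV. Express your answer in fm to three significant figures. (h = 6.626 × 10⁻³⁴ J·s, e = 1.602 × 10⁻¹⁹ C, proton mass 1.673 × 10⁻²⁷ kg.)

KE = eV = 1.602 × 10⁻¹⁹ × 3.360 × 10⁴ = 5.383 × 10⁻¹⁵ J.
p = √(2mKE) = √(2 × 1.673 × 10⁻²⁷ × 5.383 × 10⁻¹⁵) = 4.244 × 10⁻²¹ kg·m/s.
λ = h/p = 6.626 × 10⁻³⁴ / 4.244 × 10⁻²¹ = 1.56 × 10⁻¹³ m = 156 fm.

λ = 156 fm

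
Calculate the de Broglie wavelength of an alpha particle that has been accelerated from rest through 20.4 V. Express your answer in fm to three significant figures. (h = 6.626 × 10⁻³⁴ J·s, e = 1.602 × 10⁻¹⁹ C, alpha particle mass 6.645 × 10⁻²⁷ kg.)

λ = 2250 fm

KE = 2eV = 2 × 1.602 × 10⁻¹⁹ × 20.40 = 6.536 × 10⁻¹⁸ J.
p = √(2mKE) = √(2 × 6.645 × 10⁻²⁷ × 6.536 × 10⁻¹⁸) = 2.947 × 10⁻²² kg·m/s.
λ = h/p = 6.626 × 10⁻³⁴ / 2.947 × 10⁻²² = 2.25 × 10⁻¹² m = 2250 fm.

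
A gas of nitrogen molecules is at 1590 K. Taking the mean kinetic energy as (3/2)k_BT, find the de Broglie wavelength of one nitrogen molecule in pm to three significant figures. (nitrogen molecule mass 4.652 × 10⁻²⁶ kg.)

λ = 12.0 pm

KE = (3/2)k_BT = 1.5 × 1.381 × 10⁻²³ × 1590 = 3.294 × 10⁻²⁰ J.
p = √(2mKE) = √(2 × 4.652 × 10⁻²⁶ × 3.294 × 10⁻²⁰) = 5.536 × 10⁻²³ kg·m/s.
λ = h/p = 1.20 × 10⁻¹¹ m = 12.0 pm.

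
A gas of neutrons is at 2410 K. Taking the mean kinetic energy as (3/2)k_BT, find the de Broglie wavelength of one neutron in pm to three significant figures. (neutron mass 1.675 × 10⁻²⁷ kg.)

KE = (3/2)k_BT = 1.5 × 1.381 × 10⁻²³ × 2410 = 4.992 × 10⁻²⁰ J.
p = √(2mKE) = √(2 × 1.675 × 10⁻²⁷ × 4.992 × 10⁻²⁰) = 1.293 × 10⁻²³ kg·m/s.
λ = h/p = 5.12 × 10⁻¹¹ m = 51.2 pm.

λ = 51.2 pm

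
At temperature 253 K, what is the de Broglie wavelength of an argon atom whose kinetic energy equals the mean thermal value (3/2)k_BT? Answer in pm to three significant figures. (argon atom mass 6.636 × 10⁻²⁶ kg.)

KE = (3/2)k_BT = 1.5 × 1.381 × 10⁻²³ × 253 = 5.241 × 10⁻²¹ J.
p = √(2mKE) = √(2 × 6.636 × 10⁻²⁶ × 5.241 × 10⁻²¹) = 2.637 × 10⁻²³ kg·m/s.
λ = h/p = 2.51 × 10⁻¹¹ m = 25.1 pm.

λ = 25.1 pm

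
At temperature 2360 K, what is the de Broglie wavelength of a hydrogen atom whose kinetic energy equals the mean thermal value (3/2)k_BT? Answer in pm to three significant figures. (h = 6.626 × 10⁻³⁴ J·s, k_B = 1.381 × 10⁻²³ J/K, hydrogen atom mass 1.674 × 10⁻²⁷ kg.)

KE = (3/2)k_BT = 1.5 × 1.381 × 10⁻²³ × 2360 = 4.889 × 10⁻²⁰ J.
p = √(2mKE) = √(2 × 1.674 × 10⁻²⁷ × 4.889 × 10⁻²⁰) = 1.279 × 10⁻²³ kg·m/s.
λ = h/p = 5.18 × 10⁻¹¹ m = 51.8 pm.

λ = 51.8 pm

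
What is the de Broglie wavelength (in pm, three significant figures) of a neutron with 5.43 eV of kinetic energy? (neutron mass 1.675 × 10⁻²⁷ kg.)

KE = 5.43 eV = 8.699 × 10⁻¹⁹ J.
p = √(2mKE) = √(2 × 1.675 × 10⁻²⁷ × 8.699 × 10⁻¹⁹) = 5.398 × 10⁻²³ kg·m/s.
λ = h/p = 6.626 × 10⁻³⁴ / 5.398 × 10⁻²³ = 1.23 × 10⁻¹¹ m = 12.3 pm.

λ = 12.3 pm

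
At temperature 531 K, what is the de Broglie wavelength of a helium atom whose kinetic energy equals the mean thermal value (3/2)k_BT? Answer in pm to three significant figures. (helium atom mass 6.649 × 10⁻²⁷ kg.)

KE = (3/2)k_BT = 1.5 × 1.381 × 10⁻²³ × 531 = 1.100 × 10⁻²⁰ J.
p = √(2mKE) = √(2 × 6.649 × 10⁻²⁷ × 1.100 × 10⁻²⁰) = 1.209 × 10⁻²³ kg·m/s.
λ = h/p = 5.48 × 10⁻¹¹ m = 54.8 pm.

λ = 54.8 pm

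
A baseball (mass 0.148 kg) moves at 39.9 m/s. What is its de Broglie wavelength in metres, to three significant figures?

λ = 1.12 × 10⁻³⁴ m

p = mv = 0.148 × 39.9 = 5.905 kg·m/s.
λ = h/p = 6.626 × 10⁻³⁴ / 5.905 = 1.12 × 10⁻³⁴ m.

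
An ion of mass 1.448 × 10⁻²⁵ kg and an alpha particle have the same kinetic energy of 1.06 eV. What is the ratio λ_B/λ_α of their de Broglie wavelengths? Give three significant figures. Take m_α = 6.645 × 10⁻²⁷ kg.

At fixed KE, p = √(2mKE) so λ = h/p ∝ 1/√m.
λ_B/λ_α = √(m_α/m_B) = √(6.645 × 10⁻²⁷/1.448 × 10⁻²⁵) = √(0.04589) = 0.214.

λ_B/λ_α = 0.214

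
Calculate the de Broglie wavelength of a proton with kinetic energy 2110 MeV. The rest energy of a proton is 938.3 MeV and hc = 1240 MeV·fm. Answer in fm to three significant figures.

Total energy E = KE + m₀c² = 2110 + 938.3 = 3048.3 MeV.
(pc)² = E² − (m₀c²)² = (3048.3)² − (938.3)² = 8.412 × 10⁶ MeV², so pc = 2900 MeV.
λ = hc/(pc) = 1240 MeV·fm / 2900 MeV = 0.428 fm.

λ = 0.428 fm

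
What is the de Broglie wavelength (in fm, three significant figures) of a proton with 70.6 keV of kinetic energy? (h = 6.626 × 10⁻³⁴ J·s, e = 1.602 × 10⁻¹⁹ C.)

λ = 108 fm

KE = 70.6 keV = 1.131 × 10⁻¹⁴ J.
p = √(2mKE) = √(2 × 1.673 × 10⁻²⁷ × 1.131 × 10⁻¹⁴) = 6.152 × 10⁻²¹ kg·m/s.
λ = h/p = 6.626 × 10⁻³⁴ / 6.152 × 10⁻²¹ = 1.08 × 10⁻¹³ m = 108 fm.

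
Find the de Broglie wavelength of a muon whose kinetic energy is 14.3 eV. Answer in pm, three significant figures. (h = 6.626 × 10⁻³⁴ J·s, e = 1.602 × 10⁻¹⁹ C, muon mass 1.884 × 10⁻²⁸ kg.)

KE = 14.3 eV = 2.291 × 10⁻¹⁸ J.
p = √(2mKE) = √(2 × 1.884 × 10⁻²⁸ × 2.291 × 10⁻¹⁸) = 2.938 × 10⁻²³ kg·m/s.
λ = h/p = 6.626 × 10⁻³⁴ / 2.938 × 10⁻²³ = 2.26 × 10⁻¹¹ m = 22.6 pm.

λ = 22.6 pm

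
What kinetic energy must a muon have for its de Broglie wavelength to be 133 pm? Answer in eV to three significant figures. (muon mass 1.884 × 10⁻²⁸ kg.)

KE = 0.411 eV

p = h/λ = 6.626 × 10⁻³⁴ / 1.330 × 10⁻¹⁰ = 4.982 × 10⁻²⁴ kg·m/s.
KE = p²/(2m) = (4.982 × 10⁻²⁴)² / (2 × 1.884 × 10⁻²⁸) = 6.587 × 10⁻²⁰ J = 0.411 eV.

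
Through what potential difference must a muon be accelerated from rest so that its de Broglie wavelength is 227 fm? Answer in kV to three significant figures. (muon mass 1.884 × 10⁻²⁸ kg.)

V = 141 kV

p = h/λ = 6.626 × 10⁻³⁴ / 2.270 × 10⁻¹³ = 2.919 × 10⁻²¹ kg·m/s.
KE = p²/(2m) = 2.261 × 10⁻¹⁴ J.
V = KE/e = 2.261 × 10⁻¹⁴ / (1.602 × 10⁻¹⁹) = 141 kV.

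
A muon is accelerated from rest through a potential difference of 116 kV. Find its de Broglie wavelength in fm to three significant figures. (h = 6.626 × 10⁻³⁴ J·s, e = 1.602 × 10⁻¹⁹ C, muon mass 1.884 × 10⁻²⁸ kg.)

KE = eV = 1.602 × 10⁻¹⁹ × 1.160 × 10⁵ = 1.858 × 10⁻¹⁴ J.
p = √(2mKE) = √(2 × 1.884 × 10⁻²⁸ × 1.858 × 10⁻¹⁴) = 2.646 × 10⁻²¹ kg·m/s.
λ = h/p = 6.626 × 10⁻³⁴ / 2.646 × 10⁻²¹ = 2.50 × 10⁻¹³ m = 250 fm.

λ = 250 fm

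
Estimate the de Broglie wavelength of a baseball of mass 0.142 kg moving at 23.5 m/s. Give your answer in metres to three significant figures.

p = mv = 0.142 × 23.5 = 3.337 kg·m/s.
λ = h/p = 6.626 × 10⁻³⁴ / 3.337 = 1.99 × 10⁻³⁴ m.

λ = 1.99 × 10⁻³⁴ m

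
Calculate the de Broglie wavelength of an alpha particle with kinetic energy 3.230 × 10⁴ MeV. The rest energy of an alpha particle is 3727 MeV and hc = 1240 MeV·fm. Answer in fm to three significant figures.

Total energy E = KE + m₀c² = 3.230 × 10⁴ + 3727 = 36027 MeV.
(pc)² = E² − (m₀c²)² = (36027)² − (3727)² = 1.284 × 10⁹ MeV², so pc = 3.583 × 10⁴ MeV.
λ = hc/(pc) = 1240 MeV·fm / 3.583 × 10⁴ MeV = 0.0346 fm.

λ = 0.0346 fm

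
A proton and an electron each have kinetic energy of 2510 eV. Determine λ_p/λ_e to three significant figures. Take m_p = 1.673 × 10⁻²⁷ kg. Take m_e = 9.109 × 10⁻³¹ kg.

At fixed KE, p = √(2mKE) so λ = h/p ∝ 1/√m.
λ_p/λ_e = √(m_e/m_p) = √(9.109 × 10⁻³¹/1.673 × 10⁻²⁷) = √(5.445 × 10⁻⁴) = 0.0233.

λ_p/λ_e = 0.0233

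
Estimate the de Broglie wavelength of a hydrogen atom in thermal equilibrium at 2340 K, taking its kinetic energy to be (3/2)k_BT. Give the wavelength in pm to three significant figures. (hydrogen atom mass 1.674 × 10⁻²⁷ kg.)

KE = (3/2)k_BT = 1.5 × 1.381 × 10⁻²³ × 2340 = 4.847 × 10⁻²⁰ J.
p = √(2mKE) = √(2 × 1.674 × 10⁻²⁷ × 4.847 × 10⁻²⁰) = 1.274 × 10⁻²³ kg·m/s.
λ = h/p = 5.20 × 10⁻¹¹ m = 52.0 pm.

λ = 52.0 pm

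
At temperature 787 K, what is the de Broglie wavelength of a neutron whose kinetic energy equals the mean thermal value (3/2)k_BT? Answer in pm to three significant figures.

λ = 89.7 pm

KE = (3/2)k_BT = 1.5 × 1.381 × 10⁻²³ × 787 = 1.630 × 10⁻²⁰ J.
p = √(2mKE) = √(2 × 1.675 × 10⁻²⁷ × 1.630 × 10⁻²⁰) = 7.390 × 10⁻²⁴ kg·m/s.
λ = h/p = 8.97 × 10⁻¹¹ m = 89.7 pm.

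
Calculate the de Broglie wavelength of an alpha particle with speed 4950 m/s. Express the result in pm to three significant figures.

p = mv = 6.645 × 10⁻²⁷ × 4950 = 3.289 × 10⁻²³ kg·m/s.
λ = h/p = 6.626 × 10⁻³⁴ / 3.289 × 10⁻²³ = 2.01 × 10⁻¹¹ m = 20.1 pm.

λ = 20.1 pm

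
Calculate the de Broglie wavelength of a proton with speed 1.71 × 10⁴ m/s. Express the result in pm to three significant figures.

p = mv = 1.673 × 10⁻²⁷ × 1.71 × 10⁴ = 2.861 × 10⁻²³ kg·m/s.
λ = h/p = 6.626 × 10⁻³⁴ / 2.861 × 10⁻²³ = 2.32 × 10⁻¹¹ m = 23.2 pm.

λ = 23.2 pm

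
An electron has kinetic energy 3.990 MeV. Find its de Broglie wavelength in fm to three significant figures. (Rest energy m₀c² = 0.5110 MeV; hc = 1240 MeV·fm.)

λ = 277 fm

Total energy E = KE + m₀c² = 3.990 + 0.5110 = 4.5010 MeV.
(pc)² = E² − (m₀c²)² = (4.5010)² − (0.5110)² = 20.00 MeV², so pc = 4.472 MeV.
λ = hc/(pc) = 1240 MeV·fm / 4.472 MeV = 277 fm.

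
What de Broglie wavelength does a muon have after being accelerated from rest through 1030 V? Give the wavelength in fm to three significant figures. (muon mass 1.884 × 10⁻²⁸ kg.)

λ = 2660 fm

KE = eV = 1.602 × 10⁻¹⁹ × 1030 = 1.650 × 10⁻¹⁶ J.
p = √(2mKE) = √(2 × 1.884 × 10⁻²⁸ × 1.650 × 10⁻¹⁶) = 2.493 × 10⁻²² kg·m/s.
λ = h/p = 6.626 × 10⁻³⁴ / 2.493 × 10⁻²² = 2.66 × 10⁻¹² m = 2660 fm.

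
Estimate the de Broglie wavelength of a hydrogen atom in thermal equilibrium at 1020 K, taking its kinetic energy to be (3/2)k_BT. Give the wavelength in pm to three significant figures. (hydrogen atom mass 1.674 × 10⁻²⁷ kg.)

λ = 78.8 pm

KE = (3/2)k_BT = 1.5 × 1.381 × 10⁻²³ × 1020 = 2.113 × 10⁻²⁰ J.
p = √(2mKE) = √(2 × 1.674 × 10⁻²⁷ × 2.113 × 10⁻²⁰) = 8.411 × 10⁻²⁴ kg·m/s.
λ = h/p = 7.88 × 10⁻¹¹ m = 78.8 pm.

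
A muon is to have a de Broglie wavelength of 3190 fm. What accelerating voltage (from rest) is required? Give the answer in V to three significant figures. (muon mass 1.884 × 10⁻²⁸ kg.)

V = 715 V

p = h/λ = 6.626 × 10⁻³⁴ / 3.190 × 10⁻¹² = 2.077 × 10⁻²² kg·m/s.
KE = p²/(2m) = 1.145 × 10⁻¹⁶ J.
V = KE/e = 1.145 × 10⁻¹⁶ / (1.602 × 10⁻¹⁹) = 715 V.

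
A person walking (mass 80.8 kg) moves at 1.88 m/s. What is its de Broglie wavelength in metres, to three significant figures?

λ = 4.36 × 10⁻³⁶ m

p = mv = 80.8 × 1.88 = 1.519 × 10² kg·m/s.
λ = h/p = 6.626 × 10⁻³⁴ / 1.519 × 10² = 4.36 × 10⁻³⁶ m.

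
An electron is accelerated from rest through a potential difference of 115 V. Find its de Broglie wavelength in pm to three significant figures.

λ = 114 pm

KE = eV = 1.602 × 10⁻¹⁹ × 115.0 = 1.842 × 10⁻¹⁷ J.
p = √(2mKE) = √(2 × 9.109 × 10⁻³¹ × 1.842 × 10⁻¹⁷) = 5.793 × 10⁻²⁴ kg·m/s.
λ = h/p = 6.626 × 10⁻³⁴ / 5.793 × 10⁻²⁴ = 1.14 × 10⁻¹⁰ m = 114 pm.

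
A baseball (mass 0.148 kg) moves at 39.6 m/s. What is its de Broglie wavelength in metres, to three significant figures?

p = mv = 0.148 × 39.6 = 5.861 kg·m/s.
λ = h/p = 6.626 × 10⁻³⁴ / 5.861 = 1.13 × 10⁻³⁴ m.

λ = 1.13 × 10⁻³⁴ m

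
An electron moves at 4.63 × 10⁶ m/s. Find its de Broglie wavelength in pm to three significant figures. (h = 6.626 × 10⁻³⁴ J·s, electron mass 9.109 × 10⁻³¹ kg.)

p = mv = 9.109 × 10⁻³¹ × 4.63 × 10⁶ = 4.217 × 10⁻²⁴ kg·m/s.
λ = h/p = 6.626 × 10⁻³⁴ / 4.217 × 10⁻²⁴ = 1.57 × 10⁻¹⁰ m = 157 pm.

λ = 157 pm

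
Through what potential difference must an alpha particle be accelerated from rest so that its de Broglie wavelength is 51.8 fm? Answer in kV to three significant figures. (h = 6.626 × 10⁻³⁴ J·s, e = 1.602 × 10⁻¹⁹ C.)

V = 38.4 kV

p = h/λ = 6.626 × 10⁻³⁴ / 5.180 × 10⁻¹⁴ = 1.279 × 10⁻²⁰ kg·m/s.
KE = p²/(2m) = 1.231 × 10⁻¹⁴ J.
V = KE/2e = 1.231 × 10⁻¹⁴ / (2 × 1.602 × 10⁻¹⁹) = 38.4 kV.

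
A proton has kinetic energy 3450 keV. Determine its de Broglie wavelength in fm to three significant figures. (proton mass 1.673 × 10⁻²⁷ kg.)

KE = 3450 keV = 5.527 × 10⁻¹³ J.
p = √(2mKE) = √(2 × 1.673 × 10⁻²⁷ × 5.527 × 10⁻¹³) = 4.300 × 10⁻²⁰ kg·m/s.
λ = h/p = 6.626 × 10⁻³⁴ / 4.300 × 10⁻²⁰ = 1.54 × 10⁻¹⁴ m = 15.4 fm.

λ = 15.4 fm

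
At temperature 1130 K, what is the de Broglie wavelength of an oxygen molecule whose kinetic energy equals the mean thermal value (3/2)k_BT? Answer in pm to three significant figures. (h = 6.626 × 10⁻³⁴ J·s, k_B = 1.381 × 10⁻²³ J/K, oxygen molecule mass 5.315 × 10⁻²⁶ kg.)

λ = 13.3 pm

KE = (3/2)k_BT = 1.5 × 1.381 × 10⁻²³ × 1130 = 2.341 × 10⁻²⁰ J.
p = √(2mKE) = √(2 × 5.315 × 10⁻²⁶ × 2.341 × 10⁻²⁰) = 4.988 × 10⁻²³ kg·m/s.
λ = h/p = 1.33 × 10⁻¹¹ m = 13.3 pm.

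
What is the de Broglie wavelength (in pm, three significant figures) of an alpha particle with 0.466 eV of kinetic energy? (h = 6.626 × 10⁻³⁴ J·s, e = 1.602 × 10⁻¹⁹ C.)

λ = 21.0 pm

KE = 0.466 eV = 7.465 × 10⁻²⁰ J.
p = √(2mKE) = √(2 × 6.645 × 10⁻²⁷ × 7.465 × 10⁻²⁰) = 3.150 × 10⁻²³ kg·m/s.
λ = h/p = 6.626 × 10⁻³⁴ / 3.150 × 10⁻²³ = 2.10 × 10⁻¹¹ m = 21.0 pm.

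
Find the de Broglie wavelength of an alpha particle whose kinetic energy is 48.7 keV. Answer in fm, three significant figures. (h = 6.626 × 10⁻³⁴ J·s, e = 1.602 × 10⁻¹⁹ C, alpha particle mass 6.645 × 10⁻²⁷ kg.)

KE = 48.7 keV = 7.802 × 10⁻¹⁵ J.
p = √(2mKE) = √(2 × 6.645 × 10⁻²⁷ × 7.802 × 10⁻¹⁵) = 1.018 × 10⁻²⁰ kg·m/s.
λ = h/p = 6.626 × 10⁻³⁴ / 1.018 × 10⁻²⁰ = 6.51 × 10⁻¹⁴ m = 65.1 fm.

λ = 65.1 fm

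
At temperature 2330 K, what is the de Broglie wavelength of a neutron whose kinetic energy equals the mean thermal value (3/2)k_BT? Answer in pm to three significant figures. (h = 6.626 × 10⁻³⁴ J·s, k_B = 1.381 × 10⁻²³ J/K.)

λ = 52.1 pm

KE = (3/2)k_BT = 1.5 × 1.381 × 10⁻²³ × 2330 = 4.827 × 10⁻²⁰ J.
p = √(2mKE) = √(2 × 1.675 × 10⁻²⁷ × 4.827 × 10⁻²⁰) = 1.272 × 10⁻²³ kg·m/s.
λ = h/p = 5.21 × 10⁻¹¹ m = 52.1 pm.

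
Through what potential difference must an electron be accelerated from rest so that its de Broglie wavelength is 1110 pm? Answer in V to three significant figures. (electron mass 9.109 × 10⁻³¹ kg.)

V = 1.22 V

p = h/λ = 6.626 × 10⁻³⁴ / 1.110 × 10⁻⁹ = 5.969 × 10⁻²⁵ kg·m/s.
KE = p²/(2m) = 1.956 × 10⁻¹⁹ J.
V = KE/e = 1.956 × 10⁻¹⁹ / (1.602 × 10⁻¹⁹) = 1.22 V.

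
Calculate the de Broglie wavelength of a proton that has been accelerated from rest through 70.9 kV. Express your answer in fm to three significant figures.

KE = eV = 1.602 × 10⁻¹⁹ × 7.090 × 10⁴ = 1.136 × 10⁻¹⁴ J.
p = √(2mKE) = √(2 × 1.673 × 10⁻²⁷ × 1.136 × 10⁻¹⁴) = 6.165 × 10⁻²¹ kg·m/s.
λ = h/p = 6.626 × 10⁻³⁴ / 6.165 × 10⁻²¹ = 1.07 × 10⁻¹³ m = 107 fm.

λ = 107 fm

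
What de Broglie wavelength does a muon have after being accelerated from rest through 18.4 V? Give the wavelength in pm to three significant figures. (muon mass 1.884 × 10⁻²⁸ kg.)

KE = eV = 1.602 × 10⁻¹⁹ × 18.40 = 2.948 × 10⁻¹⁸ J.
p = √(2mKE) = √(2 × 1.884 × 10⁻²⁸ × 2.948 × 10⁻¹⁸) = 3.333 × 10⁻²³ kg·m/s.
λ = h/p = 6.626 × 10⁻³⁴ / 3.333 × 10⁻²³ = 1.99 × 10⁻¹¹ m = 19.9 pm.

λ = 19.9 pm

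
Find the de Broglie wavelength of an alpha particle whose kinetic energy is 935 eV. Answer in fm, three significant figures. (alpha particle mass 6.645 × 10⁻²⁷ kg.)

KE = 935 eV = 1.498 × 10⁻¹⁶ J.
p = √(2mKE) = √(2 × 6.645 × 10⁻²⁷ × 1.498 × 10⁻¹⁶) = 1.411 × 10⁻²¹ kg·m/s.
λ = h/p = 6.626 × 10⁻³⁴ / 1.411 × 10⁻²¹ = 4.70 × 10⁻¹³ m = 470 fm.

λ = 470 fm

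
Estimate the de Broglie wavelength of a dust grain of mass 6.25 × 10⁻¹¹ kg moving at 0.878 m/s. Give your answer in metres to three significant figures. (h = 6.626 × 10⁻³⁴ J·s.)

λ = 1.21 × 10⁻²³ m

p = mv = 6.25 × 10⁻¹¹ × 0.878 = 5.488 × 10⁻¹¹ kg·m/s.
λ = h/p = 6.626 × 10⁻³⁴ / 5.488 × 10⁻¹¹ = 1.21 × 10⁻²³ m.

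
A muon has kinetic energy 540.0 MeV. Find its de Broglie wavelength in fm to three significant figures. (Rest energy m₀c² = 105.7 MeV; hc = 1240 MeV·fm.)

λ = 1.95 fm

Total energy E = KE + m₀c² = 540.0 + 105.7 = 645.7 MeV.
(pc)² = E² − (m₀c²)² = (645.7)² − (105.7)² = 4.058 × 10⁵ MeV², so pc = 637.0 MeV.
λ = hc/(pc) = 1240 MeV·fm / 637.0 MeV = 1.95 fm.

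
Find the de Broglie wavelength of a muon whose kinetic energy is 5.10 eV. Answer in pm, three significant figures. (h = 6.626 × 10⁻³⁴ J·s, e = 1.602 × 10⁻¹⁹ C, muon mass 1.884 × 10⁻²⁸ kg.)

λ = 37.8 pm

KE = 5.10 eV = 8.170 × 10⁻¹⁹ J.
p = √(2mKE) = √(2 × 1.884 × 10⁻²⁸ × 8.170 × 10⁻¹⁹) = 1.755 × 10⁻²³ kg·m/s.
λ = h/p = 6.626 × 10⁻³⁴ / 1.755 × 10⁻²³ = 3.78 × 10⁻¹¹ m = 37.8 pm.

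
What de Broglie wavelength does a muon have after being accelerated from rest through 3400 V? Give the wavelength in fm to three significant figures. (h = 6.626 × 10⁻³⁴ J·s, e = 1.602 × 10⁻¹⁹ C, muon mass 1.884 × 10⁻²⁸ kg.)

KE = eV = 1.602 × 10⁻¹⁹ × 3400 = 5.447 × 10⁻¹⁶ J.
p = √(2mKE) = √(2 × 1.884 × 10⁻²⁸ × 5.447 × 10⁻¹⁶) = 4.530 × 10⁻²² kg·m/s.
λ = h/p = 6.626 × 10⁻³⁴ / 4.530 × 10⁻²² = 1.46 × 10⁻¹² m = 1460 fm.

λ = 1460 fm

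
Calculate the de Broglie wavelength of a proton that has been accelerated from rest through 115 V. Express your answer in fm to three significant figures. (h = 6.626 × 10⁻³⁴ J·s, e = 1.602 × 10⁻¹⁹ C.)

λ = 2670 fm

KE = eV = 1.602 × 10⁻¹⁹ × 115.0 = 1.842 × 10⁻¹⁷ J.
p = √(2mKE) = √(2 × 1.673 × 10⁻²⁷ × 1.842 × 10⁻¹⁷) = 2.483 × 10⁻²² kg·m/s.
λ = h/p = 6.626 × 10⁻³⁴ / 2.483 × 10⁻²² = 2.67 × 10⁻¹² m = 2670 fm.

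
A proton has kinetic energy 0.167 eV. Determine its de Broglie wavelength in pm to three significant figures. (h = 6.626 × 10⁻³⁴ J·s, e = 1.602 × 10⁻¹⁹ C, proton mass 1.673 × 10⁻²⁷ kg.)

λ = 70.0 pm

KE = 0.167 eV = 2.675 × 10⁻²⁰ J.
p = √(2mKE) = √(2 × 1.673 × 10⁻²⁷ × 2.675 × 10⁻²⁰) = 9.461 × 10⁻²⁴ kg·m/s.
λ = h/p = 6.626 × 10⁻³⁴ / 9.461 × 10⁻²⁴ = 7.00 × 10⁻¹¹ m = 70.0 pm.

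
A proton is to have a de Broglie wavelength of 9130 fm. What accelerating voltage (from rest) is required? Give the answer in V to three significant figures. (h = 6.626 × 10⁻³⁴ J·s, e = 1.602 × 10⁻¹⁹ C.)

V = 9.83 V

p = h/λ = 6.626 × 10⁻³⁴ / 9.130 × 10⁻¹² = 7.257 × 10⁻²³ kg·m/s.
KE = p²/(2m) = 1.574 × 10⁻¹⁸ J.
V = KE/e = 1.574 × 10⁻¹⁸ / (1.602 × 10⁻¹⁹) = 9.83 V.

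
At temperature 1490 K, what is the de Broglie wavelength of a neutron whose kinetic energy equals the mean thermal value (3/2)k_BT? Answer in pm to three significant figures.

λ = 65.2 pm

KE = (3/2)k_BT = 1.5 × 1.381 × 10⁻²³ × 1490 = 3.087 × 10⁻²⁰ J.
p = √(2mKE) = √(2 × 1.675 × 10⁻²⁷ × 3.087 × 10⁻²⁰) = 1.017 × 10⁻²³ kg·m/s.
λ = h/p = 6.52 × 10⁻¹¹ m = 65.2 pm.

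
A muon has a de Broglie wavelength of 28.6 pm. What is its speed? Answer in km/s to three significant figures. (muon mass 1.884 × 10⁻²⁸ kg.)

p = h/λ = 6.626 × 10⁻³⁴ / 2.860 × 10⁻¹¹ = 2.317 × 10⁻²³ kg·m/s.
v = p/m = 2.317 × 10⁻²³ / 1.884 × 10⁻²⁸ = 1.23 × 10⁵ m/s = 123 km/s.

v = 123 km/s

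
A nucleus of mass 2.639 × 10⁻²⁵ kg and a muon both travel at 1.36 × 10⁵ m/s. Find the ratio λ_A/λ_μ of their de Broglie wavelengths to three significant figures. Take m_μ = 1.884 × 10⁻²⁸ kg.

λ_A/λ_μ = 7.14 × 10⁻⁴

At fixed v, p = mv so λ = h/(mv) ∝ 1/m.
λ_A/λ_μ = m_μ/m_A = 1.884 × 10⁻²⁸/2.639 × 10⁻²⁵ = 7.14 × 10⁻⁴.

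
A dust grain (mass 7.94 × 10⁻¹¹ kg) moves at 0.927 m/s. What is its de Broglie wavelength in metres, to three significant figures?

p = mv = 7.94 × 10⁻¹¹ × 0.927 = 7.360 × 10⁻¹¹ kg·m/s.
λ = h/p = 6.626 × 10⁻³⁴ / 7.360 × 10⁻¹¹ = 9.00 × 10⁻²⁴ m.

λ = 9.00 × 10⁻²⁴ m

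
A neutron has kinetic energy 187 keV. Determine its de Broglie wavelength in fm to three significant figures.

λ = 66.1 fm

KE = 187 keV = 2.996 × 10⁻¹⁴ J.
p = √(2mKE) = √(2 × 1.675 × 10⁻²⁷ × 2.996 × 10⁻¹⁴) = 1.002 × 10⁻²⁰ kg·m/s.
λ = h/p = 6.626 × 10⁻³⁴ / 1.002 × 10⁻²⁰ = 6.61 × 10⁻¹⁴ m = 66.1 fm.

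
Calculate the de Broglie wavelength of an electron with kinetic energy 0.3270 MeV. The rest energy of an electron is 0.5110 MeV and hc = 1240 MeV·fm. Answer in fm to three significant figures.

λ = 1870 fm

Total energy E = KE + m₀c² = 0.3270 + 0.5110 = 0.8380 MeV.
(pc)² = E² − (m₀c²)² = (0.8380)² − (0.5110)² = 0.4411 MeV², so pc = 0.6642 MeV.
λ = hc/(pc) = 1240 MeV·fm / 0.6642 MeV = 1870 fm.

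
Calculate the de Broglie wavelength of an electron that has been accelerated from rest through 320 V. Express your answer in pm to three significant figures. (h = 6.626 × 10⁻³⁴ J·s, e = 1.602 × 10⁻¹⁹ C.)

KE = eV = 1.602 × 10⁻¹⁹ × 320.0 = 5.126 × 10⁻¹⁷ J.
p = √(2mKE) = √(2 × 9.109 × 10⁻³¹ × 5.126 × 10⁻¹⁷) = 9.664 × 10⁻²⁴ kg·m/s.
λ = h/p = 6.626 × 10⁻³⁴ / 9.664 × 10⁻²⁴ = 6.86 × 10⁻¹¹ m = 68.6 pm.

λ = 68.6 pm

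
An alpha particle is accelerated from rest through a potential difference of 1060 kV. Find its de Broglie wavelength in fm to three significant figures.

λ = 9.86 fm

KE = 2eV = 2 × 1.602 × 10⁻¹⁹ × 1.060 × 10⁶ = 3.396 × 10⁻¹³ J.
p = √(2mKE) = √(2 × 6.645 × 10⁻²⁷ × 3.396 × 10⁻¹³) = 6.718 × 10⁻²⁰ kg·m/s.
λ = h/p = 6.626 × 10⁻³⁴ / 6.718 × 10⁻²⁰ = 9.86 × 10⁻¹⁵ m = 9.86 fm.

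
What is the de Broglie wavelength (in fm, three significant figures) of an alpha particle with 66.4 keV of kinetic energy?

λ = 55.7 fm

KE = 66.4 keV = 1.064 × 10⁻¹⁴ J.
p = √(2mKE) = √(2 × 6.645 × 10⁻²⁷ × 1.064 × 10⁻¹⁴) = 1.189 × 10⁻²⁰ kg·m/s.
λ = h/p = 6.626 × 10⁻³⁴ / 1.189 × 10⁻²⁰ = 5.57 × 10⁻¹⁴ m = 55.7 fm.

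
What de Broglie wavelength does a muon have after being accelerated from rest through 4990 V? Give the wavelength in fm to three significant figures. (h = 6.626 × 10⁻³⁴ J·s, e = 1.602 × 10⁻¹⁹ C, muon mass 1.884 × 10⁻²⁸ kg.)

KE = eV = 1.602 × 10⁻¹⁹ × 4990 = 7.994 × 10⁻¹⁶ J.
p = √(2mKE) = √(2 × 1.884 × 10⁻²⁸ × 7.994 × 10⁻¹⁶) = 5.488 × 10⁻²² kg·m/s.
λ = h/p = 6.626 × 10⁻³⁴ / 5.488 × 10⁻²² = 1.21 × 10⁻¹² m = 1210 fm.

λ = 1210 fm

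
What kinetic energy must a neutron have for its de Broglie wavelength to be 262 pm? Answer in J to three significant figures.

KE = 1.91 × 10⁻²¹ J

p = h/λ = 6.626 × 10⁻³⁴ / 2.620 × 10⁻¹⁰ = 2.529 × 10⁻²⁴ kg·m/s.
KE = p²/(2m) = (2.529 × 10⁻²⁴)² / (2 × 1.675 × 10⁻²⁷) = 1.909 × 10⁻²¹ J = 1.91 × 10⁻²¹ J.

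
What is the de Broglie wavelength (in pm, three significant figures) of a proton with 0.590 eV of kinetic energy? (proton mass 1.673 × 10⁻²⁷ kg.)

λ = 37.3 pm

KE = 0.590 eV = 9.452 × 10⁻²⁰ J.
p = √(2mKE) = √(2 × 1.673 × 10⁻²⁷ × 9.452 × 10⁻²⁰) = 1.778 × 10⁻²³ kg·m/s.
λ = h/p = 6.626 × 10⁻³⁴ / 1.778 × 10⁻²³ = 3.73 × 10⁻¹¹ m = 37.3 pm.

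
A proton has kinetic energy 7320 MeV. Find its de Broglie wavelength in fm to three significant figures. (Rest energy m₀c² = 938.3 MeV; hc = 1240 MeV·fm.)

Total energy E = KE + m₀c² = 7320 + 938.3 = 8258.3 MeV.
(pc)² = E² − (m₀c²)² = (8258.3)² − (938.3)² = 6.732 × 10⁷ MeV², so pc = 8205 MeV.
λ = hc/(pc) = 1240 MeV·fm / 8205 MeV = 0.151 fm.

λ = 0.151 fm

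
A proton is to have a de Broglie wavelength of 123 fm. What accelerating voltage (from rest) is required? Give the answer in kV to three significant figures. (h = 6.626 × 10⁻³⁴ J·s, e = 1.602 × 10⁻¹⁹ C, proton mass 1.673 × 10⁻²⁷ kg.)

p = h/λ = 6.626 × 10⁻³⁴ / 1.230 × 10⁻¹³ = 5.387 × 10⁻²¹ kg·m/s.
KE = p²/(2m) = 8.673 × 10⁻¹⁵ J.
V = KE/e = 8.673 × 10⁻¹⁵ / (1.602 × 10⁻¹⁹) = 54.1 kV.

V = 54.1 kV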